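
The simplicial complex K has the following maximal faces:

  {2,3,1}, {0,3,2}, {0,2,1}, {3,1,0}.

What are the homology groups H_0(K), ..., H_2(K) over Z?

We work with the vertex ordering 0 < 1 < 2 < 3. The simplices of K, each written with vertices in increasing order, are:

  0-simplices (4): [0], [1], [2], [3]
  1-simplices (6): [0,1], [0,2], [0,3], [1,2], [1,3], [2,3]
  2-simplices (4): [0,1,2], [0,1,3], [0,2,3], [1,2,3]

giving chain groups C_0 ≅ Z^4, C_1 ≅ Z^6, C_2 ≅ Z^4.

∂_1: C_1 → C_0 is given by ∂[p,q] = [q] − [p].
The 4×6 boundary matrix has rank 3 and Smith normal form diag(1,1,1).

The boundary map ∂_2: C_2 → C_1 sends each 2-simplex [p,q,r] to [q,r] − [p,r] + [p,q]. For instance
  ∂[1,2,3] = [2,3] − [1,3] + [1,2],
  ∂[0,2,3] = [2,3] − [0,3] + [0,2].
The resulting 6×4 matrix has rank 3, and its Smith normal form has invariant factors (1,1,1).

Now H_k = ker ∂_k / im ∂_{k+1}, so:

  H_0: rank C_0 − rank ∂_1 = 4 − 3 = 1, and the invariant factors of ∂_1 are all 1, so H_0 = Z.
  H_1: rank ker ∂_1 − rank ∂_2 = (6 − 3) − 3 = 0, and the invariant factors of ∂_2 are all 1, so H_1 = 0.
  H_2: rank ker ∂_2 − rank ∂_3 = (4 − 3) − 0 = 1, and there is no ∂_3, so H_2 = Z.

(K is a triangulation of the 2-sphere S^2.)

H_0 = Z,  H_1 = 0,  H_2 = Z.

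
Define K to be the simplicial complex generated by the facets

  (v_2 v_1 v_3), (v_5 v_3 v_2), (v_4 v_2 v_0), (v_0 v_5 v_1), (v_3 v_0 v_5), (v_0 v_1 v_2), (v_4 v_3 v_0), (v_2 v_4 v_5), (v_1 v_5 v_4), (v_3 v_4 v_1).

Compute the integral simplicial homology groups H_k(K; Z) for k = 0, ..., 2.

H_0 ≅ Z,  H_1 ≅ Z_2,  H_2 = 0.

K has 6 vertices, 15 edges, 10 triangles.
rank ∂_0 = 0, rank ∂_1 = 5 ⇒ b_0 = 6 − 0 − 5 = 1; all invariant factors of ∂_1 are 1 so no torsion. So H_0 = Z.
rank ∂_1 = 5, rank ∂_2 = 10 ⇒ b_1 = 15 − 5 − 10 = 0; ∂_2 has invariant factor(s) [2] giving torsion. So H_1 = Z_2.
rank ∂_2 = 10, rank ∂_3 = 0 ⇒ b_2 = 10 − 10 − 0 = 0. So H_2 = 0.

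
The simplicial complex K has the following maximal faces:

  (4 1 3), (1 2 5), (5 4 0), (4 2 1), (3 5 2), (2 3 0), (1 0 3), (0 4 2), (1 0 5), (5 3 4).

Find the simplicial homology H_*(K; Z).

H_0 ≅ Z,  H_1 ≅ Z/2Z,  H_2 = 0.

K has 6 vertices, 15 edges, 10 triangles.
rank ∂_0 = 0, rank ∂_1 = 5 ⇒ b_0 = 6 − 0 − 5 = 1; all invariant factors of ∂_1 are 1 so no torsion. So H_0 = Z.
rank ∂_1 = 5, rank ∂_2 = 10 ⇒ b_1 = 15 − 5 − 10 = 0; ∂_2 has invariant factor(s) [2] giving torsion. So H_1 = Z/2Z.
rank ∂_2 = 10, rank ∂_3 = 0 ⇒ b_2 = 10 − 10 − 0 = 0. So H_2 = 0.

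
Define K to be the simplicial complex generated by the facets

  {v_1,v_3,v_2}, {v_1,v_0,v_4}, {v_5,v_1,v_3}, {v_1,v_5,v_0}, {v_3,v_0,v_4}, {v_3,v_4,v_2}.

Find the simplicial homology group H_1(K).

H_1 = Z.

K has 6 vertices, 12 edges, 6 triangles.
rank ∂_1 = 5, rank ∂_2 = 6 ⇒ b_1 = 12 − 5 − 6 = 1; all invariant factors of ∂_2 are 1 so no torsion. So H_1 ≅ Z.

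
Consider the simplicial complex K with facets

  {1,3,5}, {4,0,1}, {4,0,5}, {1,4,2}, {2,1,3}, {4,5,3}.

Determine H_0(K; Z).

Order the vertices as 0 < 1 < 2 < 3 < 4 < 5. Listing each simplex with vertices in this order, K has dimension 2 with simplices:

  0-simplices (6): [0], [1], [2], [3], [4], [5]
  1-simplices (12): [0,1], [0,4], [0,5], [1,2], [1,3], [1,4], [1,5], [2,3], [2,4], [3,4], [3,5], [4,5]
  2-simplices (6): [0,1,4], [0,4,5], [1,2,3], [1,2,4], [1,3,5], [3,4,5]

so the chain groups are C_0 ≅ Z^6, C_1 ≅ Z^12, C_2 ≅ Z^6.

The boundary map ∂_1: C_1 → C_0 is given by ∂[p,q] = [q] − [p]. For instance
  ∂[0,5] = [5] − [0].
This gives a 6×12 integer matrix of rank 5; reducing to Smith normal form yields diagonal entries (1,1,1,1,1).

Boundary ∂_2: C_2 → C_1 sends each 2-simplex [p,q,r] to [q,r] − [p,r] + [p,q]. For instance
  ∂[1,3,5] = [3,5] − [1,5] + [1,3],
  ∂[1,2,3] = [2,3] − [1,3] + [1,2].
The 12×6 boundary matrix has rank 6 and Smith normal form diag(1,1,1,1,1,1).

Now H_k = ker ∂_k / im ∂_{k+1}, so:

  H_0: rank C_0 − rank ∂_1 = 6 − 5 = 1, and the invariant factors of ∂_1 are all 1, so H_0 ≅ Z.

H_0 = Z.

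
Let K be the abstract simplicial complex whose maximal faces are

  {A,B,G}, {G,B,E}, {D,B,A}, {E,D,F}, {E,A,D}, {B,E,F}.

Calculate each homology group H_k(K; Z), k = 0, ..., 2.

We work with the vertex ordering A < B < D < E < F < G. The simplices of K, each written with vertices in increasing order, are:

  0-simplices (6): A, B, D, E, F, G
  1-simplices (12): AB, AD, AE, AG, BD, BE, BF, BG, DE, DF, EF, EG
  2-simplices (6): ABD, ABG, ADE, BEF, BEG, DEF

so the chain groups are C_0 ≅ Z^6, C_1 ≅ Z^12, C_2 ≅ Z^6.

∂_1: C_1 → C_0 maps an edge to its endpoints' difference, ∂[p,q] = q − p. For instance
  ∂EF = F − E.
As a 6×12 matrix over Z this has rank 5, with invariant factors (1,1,1,1,1).

Boundary ∂_2: C_2 → C_1 maps a triangle to the signed sum of its edges. For instance
  ∂BEG = EG − BG + BE,
  ∂ABD = BD − AD + AB.
The 12×6 boundary matrix has rank 6 and Smith normal form diag(1,1,1,1,1,1).

From H_k ≅ ker(∂_k) / im(∂_{k+1}) we obtain:

  H_0: rank C_0 − rank ∂_1 = 6 − 5 = 1, and the invariant factors of ∂_1 are all 1, so H_0 = Z.
  H_1: rank ker ∂_1 − rank ∂_2 = (12 − 5) − 6 = 1, and the invariant factors of ∂_2 are all 1, so H_1 = Z.
  H_2: rank ker ∂_2 − rank ∂_3 = (6 − 6) − 0 = 0, and there is no ∂_3, so H_2 = 0.

H_0 ≅ Z,  H_1 ≅ Z,  H_2 = 0.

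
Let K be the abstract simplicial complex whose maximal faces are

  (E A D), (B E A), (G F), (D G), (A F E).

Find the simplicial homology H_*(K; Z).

H_0 = Z,  H_1 = Z,  H_2 = 0.

Fix the vertex order A < B < D < E < F < G and write every simplex with vertices in increasing order. Then dim K = 2 and the simplices of K are:

  0-simplices (6): A, B, D, E, F, G
  1-simplices (9): AB, AD, AE, AF, BE, DE, DG, EF, FG
  2-simplices (3): ABE, ADE, AEF

giving chain groups C_0 ≅ Z^6, C_1 ≅ Z^9, C_2 ≅ Z^3.

∂_1: C_1 → C_0 sends each edge [p,q] (with p < q) to q − p. For instance
  ∂AE = E − A.
The 6×9 boundary matrix has rank 5 and Smith normal form diag(1,1,1,1,1).

The boundary map ∂_2: C_2 → C_1 sends each 2-simplex [p,q,r] to [q,r] − [p,r] + [p,q]. For instance
  ∂ADE = DE − AE + AD,
  ∂AEF = EF − AF + AE.
The resulting 9×3 matrix has rank 3, and its Smith normal form has invariant factors (1,1,1).

Now H_k = ker ∂_k / im ∂_{k+1}, so:

  H_0: rank C_0 − rank ∂_1 = 6 − 5 = 1, and the invariant factors of ∂_1 are all 1, so H_0 ≅ Z.
  H_1: rank ker ∂_1 − rank ∂_2 = (9 − 5) − 3 = 1, and the invariant factors of ∂_2 are all 1, so H_1 ≅ Z.
  H_2: rank ker ∂_2 − rank ∂_3 = (3 − 3) − 0 = 0, and there is no ∂_3, so H_2 ≅ 0.

As a check, the Euler characteristic is 6 − 9 + 3 = 0, which agrees with 1 − 1 + 0 = 0.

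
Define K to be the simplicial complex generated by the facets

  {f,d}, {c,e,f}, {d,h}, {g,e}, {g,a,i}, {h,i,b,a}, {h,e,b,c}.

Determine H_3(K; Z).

Fix the vertex order a < b < c < d < e < f < g < h < i and write every simplex with vertices in increasing order. Then dim K = 3 and the simplices of K are:

  0-simplices (9): a, b, c, d, e, f, g, h, i
  1-simplices (18): ab, ag, ah, ai, bc, be, bh, bi, ce, cf, ch, df, dh, ef, eg, eh, gi, hi
  2-simplices (10): abh, abi, agi, ahi, bce, bch, beh, bhi, cef, ceh
  3-simplices (2): abhi, bceh

Hence C_0 ≅ Z^9, C_1 ≅ Z^18, C_2 ≅ Z^10, C_3 ≅ Z^2.

The boundary map ∂_1: C_1 → C_0 is given by ∂[p,q] = [q] − [p].
The resulting 9×18 matrix has rank 8, and its Smith normal form has invariant factors (1,1,1,1,1,1,1,1).

∂_2: C_2 → C_1 sends each 2-simplex [p,q,r] to [q,r] − [p,r] + [p,q]. For instance
  ∂bch = ch − bh + bc,
  ∂ceh = eh − ch + ce.
The resulting 18×10 matrix has rank 8, and its Smith normal form has invariant factors (1,1,1,1,1,1,1,1).

Boundary ∂_3: C_3 → C_2 sends each 3-simplex σ to the alternating sum Σ_i (−1)^i (σ with its i-th vertex removed). For instance
  ∂abhi = bhi − ahi + abi − abh,
  ∂bceh = ceh − beh + bch − bce.
This gives a 10×2 integer matrix of rank 2; reducing to Smith normal form yields diagonal entries (1,1).

Now H_k = ker ∂_k / im ∂_{k+1}, so:

  H_3: rank ker ∂_3 − rank ∂_4 = (2 − 2) − 0 = 0, and there is no ∂_4, so H_3 = 0.

H_3 ≅ 0.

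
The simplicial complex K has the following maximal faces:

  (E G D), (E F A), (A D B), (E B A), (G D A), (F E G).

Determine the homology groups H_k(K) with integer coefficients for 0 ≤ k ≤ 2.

Order the vertices as A < B < D < E < F < G. Listing each simplex with vertices in this order, K has dimension 2 with simplices:

  0-simplices (6): A, B, D, E, F, G
  1-simplices (12): AB, AD, AE, AF, AG, BD, BE, DE, DG, EF, EG, FG
  2-simplices (6): ABD, ABE, ADG, AEF, DEG, EFG

Hence C_0 ≅ Z^6, C_1 ≅ Z^12, C_2 ≅ Z^6.

∂_1: C_1 → C_0 maps an edge to its endpoints' difference, ∂[p,q] = q − p.
As a 6×12 matrix over Z this has rank 5, with invariant factors (1,1,1,1,1).

Boundary ∂_2: C_2 → C_1 sends each 2-simplex [p,q,r] to [q,r] − [p,r] + [p,q]. For instance
  ∂EFG = FG − EG + EF,
  ∂ADG = DG − AG + AD.
The 12×6 boundary matrix has rank 6 and Smith normal form diag(1,1,1,1,1,1).

From H_k ≅ ker(∂_k) / im(∂_{k+1}) we obtain:

  H_0: rank C_0 − rank ∂_1 = 6 − 5 = 1, and the invariant factors of ∂_1 are all 1, so H_0 = Z.
  H_1: rank ker ∂_1 − rank ∂_2 = (12 − 5) − 6 = 1, and the invariant factors of ∂_2 are all 1, so H_1 = Z.
  H_2: rank ker ∂_2 − rank ∂_3 = (6 − 6) − 0 = 0, and there is no ∂_3, so H_2 = 0.

As a check, the Euler characteristic is 6 − 12 + 6 = 0, which agrees with 1 − 1 + 0 = 0.

H_0 = Z,  H_1 = Z,  H_2 = 0.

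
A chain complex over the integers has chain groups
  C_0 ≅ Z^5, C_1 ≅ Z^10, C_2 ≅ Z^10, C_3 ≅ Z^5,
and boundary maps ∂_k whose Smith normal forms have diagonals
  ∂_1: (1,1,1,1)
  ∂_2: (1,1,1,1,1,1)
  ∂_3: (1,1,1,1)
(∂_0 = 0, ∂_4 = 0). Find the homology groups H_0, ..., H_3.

H_0: b_0 = 5 − 0 − 4 = 1; torsion from ∂_1 factors > 1: none. So H_0 = Z.
H_1: b_1 = 10 − 4 − 6 = 0; torsion from ∂_2 factors > 1: none. So H_1 = 0.
H_2: b_2 = 10 − 6 − 4 = 0; torsion from ∂_3 factors > 1: none. So H_2 = 0.
H_3: b_3 = 5 − 4 − 0 = 1; torsion from ∂_4 factors > 1: none. So H_3 = Z.

H_0 = Z,  H_1 = 0,  H_2 = 0,  H_3 = Z.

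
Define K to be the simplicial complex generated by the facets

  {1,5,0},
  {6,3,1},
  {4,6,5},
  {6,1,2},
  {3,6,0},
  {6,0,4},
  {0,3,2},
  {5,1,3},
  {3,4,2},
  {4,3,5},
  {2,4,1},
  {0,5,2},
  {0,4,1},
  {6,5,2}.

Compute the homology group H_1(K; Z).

Take the total order 0 < 1 < 2 < 3 < 4 < 5 < 6 on the vertex set. Then K (dimension 2) consists of the simplices:

  0-simplices (7): [0], [1], [2], [3], [4], [5], [6]
  1-simplices (21): [0,1], [0,2], [0,3], [0,4], [0,5], [0,6], [1,2], [1,3], [1,4], [1,5], [1,6], [2,3], [2,4], [2,5], [2,6], [3,4], [3,5], [3,6], [4,5], [4,6], [5,6]
  2-simplices (14): [0,1,4], [0,1,5], [0,2,3], [0,2,5], [0,3,6], [0,4,6], [1,2,4], [1,2,6], [1,3,5], [1,3,6], [2,3,4], [2,5,6], [3,4,5], [4,5,6]

giving chain groups C_0 ≅ Z^7, C_1 ≅ Z^21, C_2 ≅ Z^14.

The boundary map ∂_1: C_1 → C_0 maps an edge to its endpoints' difference, ∂[p,q] = q − p. For instance
  ∂[2,3] = [3] − [2].
As a 7×21 matrix over Z this has rank 6, with invariant factors (1,1,1,1,1,1).

Boundary ∂_2: C_2 → C_1 sends each 2-simplex [p,q,r] to [q,r] − [p,r] + [p,q]. For instance
  ∂[1,2,6] = [2,6] − [1,6] + [1,2],
  ∂[0,3,6] = [3,6] − [0,6] + [0,3].
The 21×14 boundary matrix has rank 13 and Smith normal form diag(1,1,1,1,1,1,1,1,1,1,1,1,1).

From H_k ≅ ker(∂_k) / im(∂_{k+1}) we obtain:

  H_1: rank ker ∂_1 − rank ∂_2 = (21 − 6) − 13 = 2, and the invariant factors of ∂_2 are all 1, so H_1 ≅ Z^2.

(K is a triangulation of the torus T^2.)

H_1 ≅ Z^2.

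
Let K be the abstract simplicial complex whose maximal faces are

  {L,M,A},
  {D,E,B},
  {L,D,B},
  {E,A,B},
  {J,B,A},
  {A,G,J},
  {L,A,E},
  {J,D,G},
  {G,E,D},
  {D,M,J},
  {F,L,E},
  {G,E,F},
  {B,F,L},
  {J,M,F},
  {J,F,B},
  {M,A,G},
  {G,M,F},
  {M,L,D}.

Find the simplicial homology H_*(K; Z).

H_0 = Z,  H_1 = Z ⊕ Z/2Z,  H_2 = 0.

Order the vertices as A < B < D < E < F < G < J < L < M. Listing each simplex with vertices in this order, K has dimension 2 with simplices:

  0-simplices (9): A, B, D, E, F, G, J, L, M
  1-simplices (27): AB, AE, AG, AJ, AL, AM, BD, BE, BF, BJ, BL, DE, DG, DJ, DL, DM, EF, EG, EL, FG, FJ, FL, FM, GJ, GM, JM, LM
  2-simplices (18): ABE, ABJ, AEL, AGJ, AGM, ALM, BDE, BDL, BFJ, BFL, DEG, DGJ, DJM, DLM, EFG, EFL, FGM, FJM

so the chain groups are C_0 ≅ Z^9, C_1 ≅ Z^27, C_2 ≅ Z^18.

∂_1: C_1 → C_0 is given by ∂[p,q] = [q] − [p].
The resulting 9×27 matrix has rank 8, and its Smith normal form has invariant factors (1,1,1,1,1,1,1,1).

The boundary map ∂_2: C_2 → C_1 sends each 2-simplex [p,q,r] to [q,r] − [p,r] + [p,q]. For instance
  ∂FGM = GM − FM + FG,
  ∂AGJ = GJ − AJ + AG.
The resulting 27×18 matrix has rank 18, and its Smith normal form has invariant factors (1,1,1,1,1,1,1,1,1,1,1,1,1,1,1,1,1,2).

Computing H_k = (kernel of ∂_k) / (image of ∂_{k+1}):

  H_0: rank C_0 − rank ∂_1 = 9 − 8 = 1, and the invariant factors of ∂_1 are all 1, so H_0 = Z.
  H_1: rank ker ∂_1 − rank ∂_2 = (27 − 8) − 18 = 1, and ∂_2 has invariant factor 2 > 1, so H_1 = Z ⊕ Z/2Z.
  H_2: rank ker ∂_2 − rank ∂_3 = (18 − 18) − 0 = 0, and there is no ∂_3, so H_2 = 0.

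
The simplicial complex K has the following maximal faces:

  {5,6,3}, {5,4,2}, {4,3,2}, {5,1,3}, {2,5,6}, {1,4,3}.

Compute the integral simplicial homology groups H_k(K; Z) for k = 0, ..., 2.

K has 6 vertices, 12 edges, 6 triangles.
rank ∂_0 = 0, rank ∂_1 = 5 ⇒ b_0 = 6 − 0 − 5 = 1; all invariant factors of ∂_1 are 1 so no torsion. So H_0 ≅ Z.
rank ∂_1 = 5, rank ∂_2 = 6 ⇒ b_1 = 12 − 5 − 6 = 1; all invariant factors of ∂_2 are 1 so no torsion. So H_1 ≅ Z.
rank ∂_2 = 6, rank ∂_3 = 0 ⇒ b_2 = 6 − 6 − 0 = 0. So H_2 ≅ 0.

H_0 ≅ Z,  H_1 ≅ Z,  H_2 = 0.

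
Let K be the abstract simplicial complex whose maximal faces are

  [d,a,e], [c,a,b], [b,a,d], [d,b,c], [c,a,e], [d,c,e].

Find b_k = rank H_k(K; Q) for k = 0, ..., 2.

b_0 = 1, b_1 = 0, b_2 = 1.

K has 5 vertices, 9 edges, 6 triangles.
rank ∂_0 = 0, rank ∂_1 = 4 ⇒ b_0 = 5 − 0 − 4 = 1; all invariant factors of ∂_1 are 1 so no torsion. So H_0 = Z.
rank ∂_1 = 4, rank ∂_2 = 5 ⇒ b_1 = 9 − 4 − 5 = 0; all invariant factors of ∂_2 are 1 so no torsion. So H_1 = 0.
rank ∂_2 = 5, rank ∂_3 = 0 ⇒ b_2 = 6 − 5 − 0 = 1. So H_2 = Z.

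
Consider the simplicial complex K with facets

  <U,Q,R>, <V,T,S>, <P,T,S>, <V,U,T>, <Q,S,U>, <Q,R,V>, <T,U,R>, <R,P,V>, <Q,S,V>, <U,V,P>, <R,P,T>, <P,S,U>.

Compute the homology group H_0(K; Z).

H_0 ≅ Z.

Fix the vertex order P < Q < R < S < T < U < V and write every simplex with vertices in increasing order. Then dim K = 2 and the simplices of K are:

  0-simplices (7): P, Q, R, S, T, U, V
  1-simplices (18): PR, PS, PT, PU, PV, QR, QS, QU, QV, RT, RU, RV, ST, SU, SV, TU, TV, UV
  2-simplices (12): PRT, PRV, PST, PSU, PUV, QRU, QRV, QSU, QSV, RTU, STV, TUV

Hence C_0 ≅ Z^7, C_1 ≅ Z^18, C_2 ≅ Z^12.

∂_1: C_1 → C_0 sends each edge [p,q] (with p < q) to q − p. For instance
  ∂PS = S − P.
As a 7×18 matrix over Z this has rank 6, with invariant factors (1,1,1,1,1,1).

Boundary ∂_2: C_2 → C_1 sends each 2-simplex [p,q,r] to [q,r] − [p,r] + [p,q]. For instance
  ∂PUV = UV − PV + PU,
  ∂QSU = SU − QU + QS.
The 18×12 boundary matrix has rank 12 and Smith normal form diag(1,1,1,1,1,1,1,1,1,1,1,2).

Computing H_k = (kernel of ∂_k) / (image of ∂_{k+1}):

  H_0: rank C_0 − rank ∂_1 = 7 − 6 = 1, and the invariant factors of ∂_1 are all 1, so H_0 ≅ Z.

(K is a triangulation of the real projective plane RP^2.)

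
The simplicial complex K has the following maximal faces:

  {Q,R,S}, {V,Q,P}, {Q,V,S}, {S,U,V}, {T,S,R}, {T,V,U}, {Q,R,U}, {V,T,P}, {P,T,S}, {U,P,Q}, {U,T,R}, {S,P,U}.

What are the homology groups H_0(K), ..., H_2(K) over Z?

H_0 = Z,  H_1 = Z/2,  H_2 = 0.

Fix the vertex order P < Q < R < S < T < U < V and write every simplex with vertices in increasing order. Then dim K = 2 and the simplices of K are:

  0-simplices (7): P, Q, R, S, T, U, V
  1-simplices (18): PQ, PS, PT, PU, PV, QR, QS, QU, QV, RS, RT, RU, ST, SU, SV, TU, TV, UV
  2-simplices (12): PQU, PQV, PST, PSU, PTV, QRS, QRU, QSV, RST, RTU, SUV, TUV

Hence C_0 ≅ Z^7, C_1 ≅ Z^18, C_2 ≅ Z^12.

The boundary map ∂_1: C_1 → C_0 sends each edge [p,q] (with p < q) to q − p. For instance
  ∂PV = V − P.
The resulting 7×18 matrix has rank 6, and its Smith normal form has invariant factors (1,1,1,1,1,1).

Boundary ∂_2: C_2 → C_1 maps a triangle to the signed sum of its edges. For instance
  ∂PSU = SU − PU + PS,
  ∂QRS = RS − QS + QR.
This gives a 18×12 integer matrix of rank 12; reducing to Smith normal form yields diagonal entries (1,1,1,1,1,1,1,1,1,1,1,2).

Now H_k = ker ∂_k / im ∂_{k+1}, so:

  H_0: rank C_0 − rank ∂_1 = 7 − 6 = 1, and the invariant factors of ∂_1 are all 1, so H_0 ≅ Z.
  H_1: rank ker ∂_1 − rank ∂_2 = (18 − 6) − 12 = 0, and ∂_2 has invariant factor 2 > 1, so H_1 ≅ Z/2.
  H_2: rank ker ∂_2 − rank ∂_3 = (12 − 12) − 0 = 0, and there is no ∂_3, so H_2 ≅ 0.

As a check, the Euler characteristic is 7 − 18 + 12 = 1, which agrees with 1 − 0 + 0 = 1.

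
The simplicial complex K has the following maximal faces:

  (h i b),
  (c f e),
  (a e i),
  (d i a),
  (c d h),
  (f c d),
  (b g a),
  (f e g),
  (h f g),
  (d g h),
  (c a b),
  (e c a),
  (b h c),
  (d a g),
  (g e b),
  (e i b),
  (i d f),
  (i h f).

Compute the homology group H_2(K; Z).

H_2 ≅ 0.

Order the vertices as a < b < c < d < e < f < g < h < i. Listing each simplex with vertices in this order, K has dimension 2 with simplices:

  0-simplices (9): a, b, c, d, e, f, g, h, i
  1-simplices (27): ab, ac, ad, ae, ag, ai, bc, be, bg, bh, bi, cd, ce, cf, ch, df, dg, dh, di, ef, eg, ei, fg, fh, fi, gh, hi
  2-simplices (18): abc, abg, ace, adg, adi, aei, bch, beg, bei, bhi, cdf, cdh, cef, dfi, dgh, efg, fgh, fhi

Hence C_0 ≅ Z^9, C_1 ≅ Z^27, C_2 ≅ Z^18.

∂_1: C_1 → C_0 maps an edge to its endpoints' difference, ∂[p,q] = q − p. For instance
  ∂ab = b − a.
As a 9×27 matrix over Z this has rank 8, with invariant factors (1,1,1,1,1,1,1,1).

Boundary ∂_2: C_2 → C_1 maps a triangle to the signed sum of its edges. For instance
  ∂bei = ei − bi + be,
  ∂bhi = hi − bi + bh.
The resulting 27×18 matrix has rank 18, and its Smith normal form has invariant factors (1,1,1,1,1,1,1,1,1,1,1,1,1,1,1,1,1,2).

Computing H_k = (kernel of ∂_k) / (image of ∂_{k+1}):

  H_2: rank ker ∂_2 − rank ∂_3 = (18 − 18) − 0 = 0, and there is no ∂_3, so H_2 ≅ 0.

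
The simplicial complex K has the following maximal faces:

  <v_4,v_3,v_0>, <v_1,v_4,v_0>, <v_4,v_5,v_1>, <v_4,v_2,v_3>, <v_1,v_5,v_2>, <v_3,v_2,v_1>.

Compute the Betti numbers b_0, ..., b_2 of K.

Take the total order v_0 < v_1 < v_2 < v_3 < v_4 < v_5 on the vertex set. Then K (dimension 2) consists of the simplices:

  0-simplices (6): [v_0], [v_1], [v_2], [v_3], [v_4], [v_5]
  1-simplices (12): [v_0,v_1], [v_0,v_3], [v_0,v_4], [v_1,v_2], [v_1,v_3], [v_1,v_4], [v_1,v_5], [v_2,v_3], [v_2,v_4], [v_2,v_5], [v_3,v_4], [v_4,v_5]
  2-simplices (6): [v_0,v_1,v_4], [v_0,v_3,v_4], [v_1,v_2,v_3], [v_1,v_2,v_5], [v_1,v_4,v_5], [v_2,v_3,v_4]

giving chain groups C_0 ≅ Z^6, C_1 ≅ Z^12, C_2 ≅ Z^6.

∂_1: C_1 → C_0 is given by ∂[p,q] = [q] − [p]. For instance
  ∂[v_0,v_3] = [v_3] − [v_0].
The 6×12 boundary matrix has rank 5 and Smith normal form diag(1,1,1,1,1).

∂_2: C_2 → C_1 acts by ∂[p,q,r] = [q,r] − [p,r] + [p,q]. For instance
  ∂[v_1,v_4,v_5] = [v_4,v_5] − [v_1,v_5] + [v_1,v_4],
  ∂[v_2,v_3,v_4] = [v_3,v_4] − [v_2,v_4] + [v_2,v_3].
The resulting 12×6 matrix has rank 6, and its Smith normal form has invariant factors (1,1,1,1,1,1).

Computing H_k = (kernel of ∂_k) / (image of ∂_{k+1}):

  H_0: rank C_0 − rank ∂_1 = 6 − 5 = 1, and the invariant factors of ∂_1 are all 1, so H_0 ≅ Z.
  H_1: rank ker ∂_1 − rank ∂_2 = (12 − 5) − 6 = 1, and the invariant factors of ∂_2 are all 1, so H_1 ≅ Z.
  H_2: rank ker ∂_2 − rank ∂_3 = (6 − 6) − 0 = 0, and there is no ∂_3, so H_2 ≅ 0.

As a check, the Euler characteristic is 6 − 12 + 6 = 0, which agrees with 1 − 1 + 0 = 0.
(K is a triangulation of the cylinder S^1 x I.)

Hence the Betti numbers are b_0 = 1, b_1 = 1, b_2 = 0.

b_0 = 1, b_1 = 1, b_2 = 0.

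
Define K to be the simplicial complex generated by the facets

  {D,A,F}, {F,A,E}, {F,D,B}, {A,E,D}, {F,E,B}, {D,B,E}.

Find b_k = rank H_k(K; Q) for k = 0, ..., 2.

Fix the vertex order A < B < D < E < F and write every simplex with vertices in increasing order. Then dim K = 2 and the simplices of K are:

  0-simplices (5): A, B, D, E, F
  1-simplices (9): AD, AE, AF, BD, BE, BF, DE, DF, EF
  2-simplices (6): ADE, ADF, AEF, BDE, BDF, BEF

so the chain groups are C_0 ≅ Z^5, C_1 ≅ Z^9, C_2 ≅ Z^6.

The boundary map ∂_1: C_1 → C_0 is given by ∂[p,q] = [q] − [p]. For instance
  ∂AE = E − A.
This gives a 5×9 integer matrix of rank 4; reducing to Smith normal form yields diagonal entries (1,1,1,1).

The boundary map ∂_2: C_2 → C_1 acts by ∂[p,q,r] = [q,r] − [p,r] + [p,q]. For instance
  ∂ADF = DF − AF + AD,
  ∂AEF = EF − AF + AE.
The 9×6 boundary matrix has rank 5 and Smith normal form diag(1,1,1,1,1).

Computing H_k = (kernel of ∂_k) / (image of ∂_{k+1}):

  H_0: rank C_0 − rank ∂_1 = 5 − 4 = 1, and the invariant factors of ∂_1 are all 1, so H_0 ≅ Z.
  H_1: rank ker ∂_1 − rank ∂_2 = (9 − 4) − 5 = 0, and the invariant factors of ∂_2 are all 1, so H_1 ≅ 0.
  H_2: rank ker ∂_2 − rank ∂_3 = (6 − 5) − 0 = 1, and there is no ∂_3, so H_2 ≅ Z.

(K is a triangulation of the 2-sphere S^2.)

Hence the Betti numbers are b_0 = 1, b_1 = 0, b_2 = 1.

b_0 = 1, b_1 = 0, b_2 = 1.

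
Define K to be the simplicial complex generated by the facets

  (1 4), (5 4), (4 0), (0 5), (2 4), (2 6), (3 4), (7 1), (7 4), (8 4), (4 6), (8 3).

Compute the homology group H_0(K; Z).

H_0 = Z.

Order the vertices as 0 < 1 < 2 < 3 < 4 < 5 < 6 < 7 < 8. Listing each simplex with vertices in this order, K has dimension 1 with simplices:

  0-simplices (9): [0], [1], [2], [3], [4], [5], [6], [7], [8]
  1-simplices (12): [0,4], [0,5], [1,4], [1,7], [2,4], [2,6], [3,4], [3,8], [4,5], [4,6], [4,7], [4,8]

so the chain groups are C_0 ≅ Z^9, C_1 ≅ Z^12.

∂_1: C_1 → C_0 maps an edge to its endpoints' difference, ∂[p,q] = q − p.
The 9×12 boundary matrix has rank 8 and Smith normal form diag(1,1,1,1,1,1,1,1).

Computing H_k = (kernel of ∂_k) / (image of ∂_{k+1}):

  H_0: rank C_0 − rank ∂_1 = 9 − 8 = 1, and the invariant factors of ∂_1 are all 1, so H_0 ≅ Z.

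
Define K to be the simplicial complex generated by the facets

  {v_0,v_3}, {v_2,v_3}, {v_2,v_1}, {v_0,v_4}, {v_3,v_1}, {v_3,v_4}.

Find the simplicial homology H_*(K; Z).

We work with the vertex ordering v_0 < v_1 < v_2 < v_3 < v_4. The simplices of K, each written with vertices in increasing order, are:

  0-simplices (5): [v_0], [v_1], [v_2], [v_3], [v_4]
  1-simplices (6): [v_0,v_3], [v_0,v_4], [v_1,v_2], [v_1,v_3], [v_2,v_3], [v_3,v_4]

giving chain groups C_0 ≅ Z^5, C_1 ≅ Z^6.

The boundary map ∂_1: C_1 → C_0 maps an edge to its endpoints' difference, ∂[p,q] = q − p.
As a 5×6 matrix over Z this has rank 4, with invariant factors (1,1,1,1).

Now H_k = ker ∂_k / im ∂_{k+1}, so:

  H_0: rank C_0 − rank ∂_1 = 5 − 4 = 1, and the invariant factors of ∂_1 are all 1, so H_0 ≅ Z.
  H_1: rank ker ∂_1 − rank ∂_2 = (6 − 4) − 0 = 2, and there is no ∂_2, so H_1 ≅ Z^2.

As a check, the Euler characteristic is 5 − 6 = -1, which agrees with 1 − 2 = -1.
(K is a triangulation of a wedge of 2 circles.)

H_0 = Z,  H_1 = Z^2.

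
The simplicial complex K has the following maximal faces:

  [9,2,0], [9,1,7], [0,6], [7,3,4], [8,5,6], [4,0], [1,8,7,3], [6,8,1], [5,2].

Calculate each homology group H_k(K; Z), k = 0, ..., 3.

Fix the vertex order 0 < 1 < 2 < 3 < 4 < 5 < 6 < 7 < 8 < 9 and write every simplex with vertices in increasing order. Then dim K = 3 and the simplices of K are:

  0-simplices (10): [0], [1], [2], [3], [4], [5], [6], [7], [8], [9]
  1-simplices (20): [0,2], [0,4], [0,6], [0,9], [1,3], [1,6], [1,7], [1,8], [1,9], [2,5], [2,9], [3,4], [3,7], [3,8], [4,7], [5,6], [5,8], [6,8], [7,8], [7,9]
  2-simplices (9): [0,2,9], [1,3,7], [1,3,8], [1,6,8], [1,7,8], [1,7,9], [3,4,7], [3,7,8], [5,6,8]
  3-simplices (1): [1,3,7,8]

so the chain groups are C_0 ≅ Z^10, C_1 ≅ Z^20, C_2 ≅ Z^9, C_3 ≅ Z^1.

∂_1: C_1 → C_0 is given by ∂[p,q] = [q] − [p].
As a 10×20 matrix over Z this has rank 9, with invariant factors (1,1,1,1,1,1,1,1,1).

The boundary map ∂_2: C_2 → C_1 acts by ∂[p,q,r] = [q,r] − [p,r] + [p,q]. For instance
  ∂[5,6,8] = [6,8] − [5,8] + [5,6],
  ∂[1,3,7] = [3,7] − [1,7] + [1,3].
This gives a 20×9 integer matrix of rank 8; reducing to Smith normal form yields diagonal entries (1,1,1,1,1,1,1,1).

The boundary map ∂_3: C_3 → C_2 sends each 3-simplex σ to the alternating sum Σ_i (−1)^i (σ with its i-th vertex removed). For instance
  ∂[1,3,7,8] = [3,7,8] − [1,7,8] + [1,3,8] − [1,3,7].
The resulting 9×1 matrix has rank 1, and its Smith normal form has invariant factors (1).

Computing H_k = (kernel of ∂_k) / (image of ∂_{k+1}):

  H_0: rank C_0 − rank ∂_1 = 10 − 9 = 1, and the invariant factors of ∂_1 are all 1, so H_0 = Z.
  H_1: rank ker ∂_1 − rank ∂_2 = (20 − 9) − 8 = 3, and the invariant factors of ∂_2 are all 1, so H_1 = Z^3.
  H_2: rank ker ∂_2 − rank ∂_3 = (9 − 8) − 1 = 0, and the invariant factors of ∂_3 are all 1, so H_2 = 0.
  H_3: rank ker ∂_3 − rank ∂_4 = (1 − 1) − 0 = 0, and there is no ∂_4, so H_3 = 0.

As a check, the Euler characteristic is 10 − 20 + 9 − 1 = -2, which agrees with 1 − 3 + 0 − 0 = -2.

H_0 = Z,  H_1 = Z^3,  H_2 = 0,  H_3 = 0.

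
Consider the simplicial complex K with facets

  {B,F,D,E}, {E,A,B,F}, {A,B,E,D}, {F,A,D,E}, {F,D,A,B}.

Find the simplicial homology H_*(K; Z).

H_0 ≅ Z,  H_1 = 0,  H_2 = 0,  H_3 ≅ Z.

We work with the vertex ordering A < B < D < E < F. The simplices of K, each written with vertices in increasing order, are:

  0-simplices (5): A, B, D, E, F
  1-simplices (10): AB, AD, AE, AF, BD, BE, BF, DE, DF, EF
  2-simplices (10): ABD, ABE, ABF, ADE, ADF, AEF, BDE, BDF, BEF, DEF
  3-simplices (5): ABDE, ABDF, ABEF, ADEF, BDEF

giving chain groups C_0 ≅ Z^5, C_1 ≅ Z^10, C_2 ≅ Z^10, C_3 ≅ Z^5.

∂_1: C_1 → C_0 maps an edge to its endpoints' difference, ∂[p,q] = q − p.
As a 5×10 matrix over Z this has rank 4, with invariant factors (1,1,1,1).

Boundary ∂_2: C_2 → C_1 maps a triangle to the signed sum of its edges. For instance
  ∂ABD = BD − AD + AB,
  ∂BDE = DE − BE + BD.
As a 10×10 matrix over Z this has rank 6, with invariant factors (1,1,1,1,1,1).

Boundary ∂_3: C_3 → C_2 sends each 3-simplex σ to the alternating sum Σ_i (−1)^i (σ with its i-th vertex removed). For instance
  ∂ABDF = BDF − ADF + ABF − ABD,
  ∂ABDE = BDE − ADE + ABE − ABD.
As a 10×5 matrix over Z this has rank 4, with invariant factors (1,1,1,1).

Computing H_k = (kernel of ∂_k) / (image of ∂_{k+1}):

  H_0: rank C_0 − rank ∂_1 = 5 − 4 = 1, and the invariant factors of ∂_1 are all 1, so H_0 ≅ Z.
  H_1: rank ker ∂_1 − rank ∂_2 = (10 − 4) − 6 = 0, and the invariant factors of ∂_2 are all 1, so H_1 ≅ 0.
  H_2: rank ker ∂_2 − rank ∂_3 = (10 − 6) − 4 = 0, and the invariant factors of ∂_3 are all 1, so H_2 ≅ 0.
  H_3: rank ker ∂_3 − rank ∂_4 = (5 − 4) − 0 = 1, and there is no ∂_4, so H_3 ≅ Z.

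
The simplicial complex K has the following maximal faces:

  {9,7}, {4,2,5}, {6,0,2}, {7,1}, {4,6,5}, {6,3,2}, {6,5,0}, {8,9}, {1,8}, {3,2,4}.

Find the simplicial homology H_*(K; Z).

We work with the vertex ordering 0 < 1 < 2 < 3 < 4 < 5 < 6 < 7 < 8 < 9. The simplices of K, each written with vertices in increasing order, are:

  0-simplices (10): [0], [1], [2], [3], [4], [5], [6], [7], [8], [9]
  1-simplices (16): [0,2], [0,5], [0,6], [1,7], [1,8], [2,3], [2,4], [2,5], [2,6], [3,4], [3,6], [4,5], [4,6], [5,6], [7,9], [8,9]
  2-simplices (6): [0,2,6], [0,5,6], [2,3,4], [2,3,6], [2,4,5], [4,5,6]

so the chain groups are C_0 ≅ Z^10, C_1 ≅ Z^16, C_2 ≅ Z^6.

The boundary map ∂_1: C_1 → C_0 sends each edge [p,q] (with p < q) to q − p. For instance
  ∂[0,2] = [2] − [0].
As a 10×16 matrix over Z this has rank 8, with invariant factors (1,1,1,1,1,1,1,1).

∂_2: C_2 → C_1 maps a triangle to the signed sum of its edges. For instance
  ∂[2,3,6] = [3,6] − [2,6] + [2,3],
  ∂[0,2,6] = [2,6] − [0,6] + [0,2].
This gives a 16×6 integer matrix of rank 6; reducing to Smith normal form yields diagonal entries (1,1,1,1,1,1).

Reading off H_k = ker ∂_k / im ∂_{k+1}:

  H_0: rank C_0 − rank ∂_1 = 10 − 8 = 2, and the invariant factors of ∂_1 are all 1, so H_0 = Z^2.
  H_1: rank ker ∂_1 − rank ∂_2 = (16 − 8) − 6 = 2, and the invariant factors of ∂_2 are all 1, so H_1 = Z^2.
  H_2: rank ker ∂_2 − rank ∂_3 = (6 − 6) − 0 = 0, and there is no ∂_3, so H_2 = 0.

As a check, the Euler characteristic is 10 − 16 + 6 = 0, which agrees with 2 − 2 + 0 = 0.
(K is a triangulation of the disjoint union of the cylinder S^1 x I and the circle S^1.)

H_0 ≅ Z^2,  H_1 ≅ Z^2,  H_2 = 0.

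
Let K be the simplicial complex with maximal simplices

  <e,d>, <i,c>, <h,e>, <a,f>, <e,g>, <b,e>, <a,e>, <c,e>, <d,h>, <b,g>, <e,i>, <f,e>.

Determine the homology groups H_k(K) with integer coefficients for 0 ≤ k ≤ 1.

Fix the vertex order a < b < c < d < e < f < g < h < i and write every simplex with vertices in increasing order. Then dim K = 1 and the simplices of K are:

  0-simplices (9): a, b, c, d, e, f, g, h, i
  1-simplices (12): ae, af, be, bg, ce, ci, de, dh, ef, eg, eh, ei

giving chain groups C_0 ≅ Z^9, C_1 ≅ Z^12.

The boundary map ∂_1: C_1 → C_0 sends each edge [p,q] (with p < q) to q − p.
The 9×12 boundary matrix has rank 8 and Smith normal form diag(1,1,1,1,1,1,1,1).

Now H_k = ker ∂_k / im ∂_{k+1}, so:

  H_0: rank C_0 − rank ∂_1 = 9 − 8 = 1, and the invariant factors of ∂_1 are all 1, so H_0 = Z.
  H_1: rank ker ∂_1 − rank ∂_2 = (12 − 8) − 0 = 4, and there is no ∂_2, so H_1 = Z^4.

As a check, the Euler characteristic is 9 − 12 = -3, which agrees with 1 − 4 = -3.
(K is a triangulation of a wedge of 4 circles.)

H_0 = Z,  H_1 = Z^4.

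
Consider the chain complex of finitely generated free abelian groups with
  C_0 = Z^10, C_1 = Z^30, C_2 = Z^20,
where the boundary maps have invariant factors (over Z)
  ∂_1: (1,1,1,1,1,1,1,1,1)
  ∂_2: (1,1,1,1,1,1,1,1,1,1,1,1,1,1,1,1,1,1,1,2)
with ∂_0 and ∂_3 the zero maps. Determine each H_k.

H_0: b_0 = 10 − 0 − 9 = 1; torsion from ∂_1 factors > 1: none. So H_0 = Z.
H_1: b_1 = 30 − 9 − 20 = 1; torsion from ∂_2 factors > 1: [2]. So H_1 = Z × Z/2.
H_2: b_2 = 20 − 20 − 0 = 0; torsion from ∂_3 factors > 1: none. So H_2 = 0.

H_0 = Z,  H_1 = Z × Z/2,  H_2 = 0.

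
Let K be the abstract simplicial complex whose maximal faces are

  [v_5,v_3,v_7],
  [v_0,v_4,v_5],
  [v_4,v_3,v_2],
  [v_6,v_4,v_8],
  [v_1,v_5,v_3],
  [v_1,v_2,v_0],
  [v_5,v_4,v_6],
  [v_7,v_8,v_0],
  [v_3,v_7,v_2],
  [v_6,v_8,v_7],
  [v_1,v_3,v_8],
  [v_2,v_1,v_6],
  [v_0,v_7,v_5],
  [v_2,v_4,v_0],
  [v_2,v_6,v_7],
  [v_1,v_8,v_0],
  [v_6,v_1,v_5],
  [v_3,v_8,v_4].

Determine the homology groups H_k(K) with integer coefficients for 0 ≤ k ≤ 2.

We work with the vertex ordering v_0 < v_1 < v_2 < v_3 < v_4 < v_5 < v_6 < v_7 < v_8. The simplices of K, each written with vertices in increasing order, are:

  0-simplices (9): [v_0], [v_1], [v_2], [v_3], [v_4], [v_5], [v_6], [v_7], [v_8]
  1-simplices (27): (27 of them)
  2-simplices (18): (18 of them)

giving chain groups C_0 ≅ Z^9, C_1 ≅ Z^27, C_2 ≅ Z^18.

Boundary ∂_1: C_1 → C_0 maps an edge to its endpoints' difference, ∂[p,q] = q − p. For instance
  ∂[v_1,v_3] = [v_3] − [v_1].
The 9×27 boundary matrix has rank 8 and Smith normal form diag(1,1,1,1,1,1,1,1).

Boundary ∂_2: C_2 → C_1 acts by ∂[p,q,r] = [q,r] − [p,r] + [p,q]. For instance
  ∂[v_2,v_6,v_7] = [v_6,v_7] − [v_2,v_7] + [v_2,v_6],
  ∂[v_0,v_7,v_8] = [v_7,v_8] − [v_0,v_8] + [v_0,v_7].
As a 27×18 matrix over Z this has rank 17, with invariant factors (1,1,1,1,1,1,1,1,1,1,1,1,1,1,1,1,1).

From H_k ≅ ker(∂_k) / im(∂_{k+1}) we obtain:

  H_0: rank C_0 − rank ∂_1 = 9 − 8 = 1, and the invariant factors of ∂_1 are all 1, so H_0 ≅ Z.
  H_1: rank ker ∂_1 − rank ∂_2 = (27 − 8) − 17 = 2, and the invariant factors of ∂_2 are all 1, so H_1 ≅ Z^2.
  H_2: rank ker ∂_2 − rank ∂_3 = (18 − 17) − 0 = 1, and there is no ∂_3, so H_2 ≅ Z.

H_0 = Z,  H_1 = Z^2,  H_2 = Z.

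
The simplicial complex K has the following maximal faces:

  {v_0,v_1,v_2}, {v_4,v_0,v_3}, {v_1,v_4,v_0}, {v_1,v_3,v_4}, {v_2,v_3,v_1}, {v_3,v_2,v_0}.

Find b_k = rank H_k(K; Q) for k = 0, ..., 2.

Fix the vertex order v_0 < v_1 < v_2 < v_3 < v_4 and write every simplex with vertices in increasing order. Then dim K = 2 and the simplices of K are:

  0-simplices (5): [v_0], [v_1], [v_2], [v_3], [v_4]
  1-simplices (9): [v_0,v_1], [v_0,v_2], [v_0,v_3], [v_0,v_4], [v_1,v_2], [v_1,v_3], [v_1,v_4], [v_2,v_3], [v_3,v_4]
  2-simplices (6): [v_0,v_1,v_2], [v_0,v_1,v_4], [v_0,v_2,v_3], [v_0,v_3,v_4], [v_1,v_2,v_3], [v_1,v_3,v_4]

so the chain groups are C_0 ≅ Z^5, C_1 ≅ Z^9, C_2 ≅ Z^6.

∂_1: C_1 → C_0 sends each edge [p,q] (with p < q) to q − p.
As a 5×9 matrix over Z this has rank 4, with invariant factors (1,1,1,1).

Boundary ∂_2: C_2 → C_1 maps a triangle to the signed sum of its edges. For instance
  ∂[v_0,v_1,v_2] = [v_1,v_2] − [v_0,v_2] + [v_0,v_1],
  ∂[v_0,v_1,v_4] = [v_1,v_4] − [v_0,v_4] + [v_0,v_1].
As a 9×6 matrix over Z this has rank 5, with invariant factors (1,1,1,1,1).

Computing H_k = (kernel of ∂_k) / (image of ∂_{k+1}):

  H_0: rank C_0 − rank ∂_1 = 5 − 4 = 1, and the invariant factors of ∂_1 are all 1, so H_0 = Z.
  H_1: rank ker ∂_1 − rank ∂_2 = (9 − 4) − 5 = 0, and the invariant factors of ∂_2 are all 1, so H_1 = 0.
  H_2: rank ker ∂_2 − rank ∂_3 = (6 − 5) − 0 = 1, and there is no ∂_3, so H_2 = Z.

(K is a triangulation of the 2-sphere S^2.)

Hence the Betti numbers are b_0 = 1, b_1 = 0, b_2 = 1.

b_0 = 1, b_1 = 0, b_2 = 1.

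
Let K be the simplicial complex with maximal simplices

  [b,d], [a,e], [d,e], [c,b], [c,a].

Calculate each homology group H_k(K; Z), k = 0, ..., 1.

Fix the vertex order a < b < c < d < e and write every simplex with vertices in increasing order. Then dim K = 1 and the simplices of K are:

  0-simplices (5): a, b, c, d, e
  1-simplices (5): ac, ae, bc, bd, de

so the chain groups are C_0 ≅ Z^5, C_1 ≅ Z^5.

The boundary map ∂_1: C_1 → C_0 is given by ∂[p,q] = [q] − [p]. For instance
  ∂de = e − d.
As a 5×5 matrix over Z this has rank 4, with invariant factors (1,1,1,1).

Reading off H_k = ker ∂_k / im ∂_{k+1}:

  H_0: rank C_0 − rank ∂_1 = 5 − 4 = 1, and the invariant factors of ∂_1 are all 1, so H_0 = Z.
  H_1: rank ker ∂_1 − rank ∂_2 = (5 − 4) − 0 = 1, and there is no ∂_2, so H_1 = Z.

H_0 = Z,  H_1 = Z.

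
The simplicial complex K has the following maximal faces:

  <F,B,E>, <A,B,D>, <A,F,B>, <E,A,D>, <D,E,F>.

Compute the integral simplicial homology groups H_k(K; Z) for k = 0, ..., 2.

H_0 = Z,  H_1 = Z,  H_2 = 0.

K has 5 vertices, 10 edges, 5 triangles.
rank ∂_0 = 0, rank ∂_1 = 4 ⇒ b_0 = 5 − 0 − 4 = 1; all invariant factors of ∂_1 are 1 so no torsion. So H_0 ≅ Z.
rank ∂_1 = 4, rank ∂_2 = 5 ⇒ b_1 = 10 − 4 − 5 = 1; all invariant factors of ∂_2 are 1 so no torsion. So H_1 ≅ Z.
rank ∂_2 = 5, rank ∂_3 = 0 ⇒ b_2 = 5 − 5 − 0 = 0. So H_2 ≅ 0.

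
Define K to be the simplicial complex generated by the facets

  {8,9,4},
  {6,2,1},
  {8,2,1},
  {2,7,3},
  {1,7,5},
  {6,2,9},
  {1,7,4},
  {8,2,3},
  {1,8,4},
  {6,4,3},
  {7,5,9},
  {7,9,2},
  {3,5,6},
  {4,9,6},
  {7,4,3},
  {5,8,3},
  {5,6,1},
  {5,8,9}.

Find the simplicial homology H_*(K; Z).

Take the total order 1 < 2 < 3 < 4 < 5 < 6 < 7 < 8 < 9 on the vertex set. Then K (dimension 2) consists of the simplices:

  0-simplices (9): [1], [2], [3], [4], [5], [6], [7], [8], [9]
  1-simplices (27): (27 of them)
  2-simplices (18): [1,2,6], [1,2,8], [1,4,7], [1,4,8], [1,5,6], [1,5,7], [2,3,7], [2,3,8], [2,6,9], [2,7,9], [3,4,6], [3,4,7], [3,5,6], [3,5,8], [4,6,9], [4,8,9], [5,7,9], [5,8,9]

so the chain groups are C_0 ≅ Z^9, C_1 ≅ Z^27, C_2 ≅ Z^18.

Boundary ∂_1: C_1 → C_0 is given by ∂[p,q] = [q] − [p].
The resulting 9×27 matrix has rank 8, and its Smith normal form has invariant factors (1,1,1,1,1,1,1,1).

Boundary ∂_2: C_2 → C_1 acts by ∂[p,q,r] = [q,r] − [p,r] + [p,q]. For instance
  ∂[1,4,8] = [4,8] − [1,8] + [1,4],
  ∂[3,4,6] = [4,6] − [3,6] + [3,4].
As a 27×18 matrix over Z this has rank 17, with invariant factors (1,1,1,1,1,1,1,1,1,1,1,1,1,1,1,1,1).

From H_k ≅ ker(∂_k) / im(∂_{k+1}) we obtain:

  H_0: rank C_0 − rank ∂_1 = 9 − 8 = 1, and the invariant factors of ∂_1 are all 1, so H_0 ≅ Z.
  H_1: rank ker ∂_1 − rank ∂_2 = (27 − 8) − 17 = 2, and the invariant factors of ∂_2 are all 1, so H_1 ≅ Z^2.
  H_2: rank ker ∂_2 − rank ∂_3 = (18 − 17) − 0 = 1, and there is no ∂_3, so H_2 ≅ Z.

As a check, the Euler characteristic is 9 − 27 + 18 = 0, which agrees with 1 − 2 + 1 = 0.

H_0 = Z,  H_1 = Z^2,  H_2 = Z.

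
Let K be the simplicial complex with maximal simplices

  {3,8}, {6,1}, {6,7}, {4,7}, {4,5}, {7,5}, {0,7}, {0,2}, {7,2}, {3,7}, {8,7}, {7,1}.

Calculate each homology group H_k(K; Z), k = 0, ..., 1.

K has 9 vertices, 12 edges.
rank ∂_0 = 0, rank ∂_1 = 8 ⇒ b_0 = 9 − 0 − 8 = 1; all invariant factors of ∂_1 are 1 so no torsion. So H_0 = Z.
rank ∂_1 = 8, rank ∂_2 = 0 ⇒ b_1 = 12 − 8 − 0 = 4. So H_1 = Z^4.

H_0 ≅ Z,  H_1 ≅ Z^4.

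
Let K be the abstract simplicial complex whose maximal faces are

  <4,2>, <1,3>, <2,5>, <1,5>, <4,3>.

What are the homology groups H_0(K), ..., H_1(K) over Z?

H_0 = Z,  H_1 = Z.

Fix the vertex order 1 < 2 < 3 < 4 < 5 and write every simplex with vertices in increasing order. Then dim K = 1 and the simplices of K are:

  0-simplices (5): [1], [2], [3], [4], [5]
  1-simplices (5): [1,3], [1,5], [2,4], [2,5], [3,4]

Hence C_0 ≅ Z^5, C_1 ≅ Z^5.

Boundary ∂_1: C_1 → C_0 sends each edge [p,q] (with p < q) to q − p.
The 5×5 boundary matrix has rank 4 and Smith normal form diag(1,1,1,1).

Now H_k = ker ∂_k / im ∂_{k+1}, so:

  H_0: rank C_0 − rank ∂_1 = 5 − 4 = 1, and the invariant factors of ∂_1 are all 1, so H_0 = Z.
  H_1: rank ker ∂_1 − rank ∂_2 = (5 − 4) − 0 = 1, and there is no ∂_2, so H_1 = Z.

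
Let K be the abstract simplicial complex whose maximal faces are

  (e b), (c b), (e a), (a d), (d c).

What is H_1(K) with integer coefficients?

H_1 = Z.

We work with the vertex ordering a < b < c < d < e. The simplices of K, each written with vertices in increasing order, are:

  0-simplices (5): a, b, c, d, e
  1-simplices (5): ad, ae, bc, be, cd

so the chain groups are C_0 ≅ Z^5, C_1 ≅ Z^5.

Boundary ∂_1: C_1 → C_0 sends each edge [p,q] (with p < q) to q − p. For instance
  ∂ad = d − a.
This gives a 5×5 integer matrix of rank 4; reducing to Smith normal form yields diagonal entries (1,1,1,1).

Computing H_k = (kernel of ∂_k) / (image of ∂_{k+1}):

  H_1: rank ker ∂_1 − rank ∂_2 = (5 − 4) − 0 = 1, and there is no ∂_2, so H_1 = Z.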